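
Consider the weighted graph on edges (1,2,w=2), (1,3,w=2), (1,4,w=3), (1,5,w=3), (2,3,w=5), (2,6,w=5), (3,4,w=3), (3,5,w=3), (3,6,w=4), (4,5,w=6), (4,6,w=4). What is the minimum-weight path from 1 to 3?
2 (path: 1 -> 3; weights 2 = 2)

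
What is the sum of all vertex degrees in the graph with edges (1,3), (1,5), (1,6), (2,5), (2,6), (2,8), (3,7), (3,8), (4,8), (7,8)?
20 (handshake: sum of degrees = 2|E| = 2 x 10 = 20)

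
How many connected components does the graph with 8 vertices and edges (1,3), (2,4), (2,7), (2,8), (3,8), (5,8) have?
2 (components: {1, 2, 3, 4, 5, 7, 8}, {6})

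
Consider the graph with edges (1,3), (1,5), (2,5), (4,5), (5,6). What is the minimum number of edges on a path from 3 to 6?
3 (path: 3 -> 1 -> 5 -> 6, 3 edges)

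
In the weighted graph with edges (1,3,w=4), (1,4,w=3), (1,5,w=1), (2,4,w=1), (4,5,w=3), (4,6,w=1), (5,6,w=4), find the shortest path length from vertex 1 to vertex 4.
3 (path: 1 -> 4; weights 3 = 3)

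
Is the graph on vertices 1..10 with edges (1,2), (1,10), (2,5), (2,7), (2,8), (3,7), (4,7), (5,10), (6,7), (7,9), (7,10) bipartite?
Yes. Partition: {1, 5, 7, 8}, {2, 3, 4, 6, 9, 10}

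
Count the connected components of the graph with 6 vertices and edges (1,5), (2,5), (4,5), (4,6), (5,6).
2 (components: {1, 2, 4, 5, 6}, {3})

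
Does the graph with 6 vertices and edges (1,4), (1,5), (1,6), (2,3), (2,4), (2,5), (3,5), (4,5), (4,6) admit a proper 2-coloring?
No (odd cycle of length 3: 4 -> 1 -> 6 -> 4)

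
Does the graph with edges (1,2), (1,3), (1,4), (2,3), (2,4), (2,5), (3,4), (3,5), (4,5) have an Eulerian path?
Yes (the graph is connected and exactly 2 vertices have odd degree: {1, 5}; any Eulerian path must start and end at those)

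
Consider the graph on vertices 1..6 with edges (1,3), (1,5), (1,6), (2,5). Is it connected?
No, it has 2 components: {1, 2, 3, 5, 6}, {4}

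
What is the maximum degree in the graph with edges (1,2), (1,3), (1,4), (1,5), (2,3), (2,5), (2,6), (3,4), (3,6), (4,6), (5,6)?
4 (attained at vertices 1, 2, 3, 6)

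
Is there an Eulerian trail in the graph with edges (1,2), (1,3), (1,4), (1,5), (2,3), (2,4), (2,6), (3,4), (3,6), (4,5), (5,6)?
Yes (the graph is connected and exactly 2 vertices have odd degree: {5, 6}; any Eulerian path must start and end at those)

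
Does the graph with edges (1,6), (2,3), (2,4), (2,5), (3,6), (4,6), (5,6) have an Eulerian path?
Yes (the graph is connected and exactly 2 vertices have odd degree: {1, 2}; any Eulerian path must start and end at those)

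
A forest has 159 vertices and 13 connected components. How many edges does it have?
146 (Each of the 13 component trees on V_i vertices has V_i - 1 edges; summing gives V - C = 159 - 13 = 146)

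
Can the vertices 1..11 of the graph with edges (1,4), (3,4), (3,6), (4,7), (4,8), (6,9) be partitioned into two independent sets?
Yes. Partition: {1, 2, 3, 5, 7, 8, 9, 10, 11}, {4, 6}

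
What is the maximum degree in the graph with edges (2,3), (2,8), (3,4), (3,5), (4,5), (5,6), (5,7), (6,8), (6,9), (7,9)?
4 (attained at vertex 5)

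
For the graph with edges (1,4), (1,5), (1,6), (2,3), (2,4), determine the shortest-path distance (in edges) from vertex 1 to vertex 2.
2 (path: 1 -> 4 -> 2, 2 edges)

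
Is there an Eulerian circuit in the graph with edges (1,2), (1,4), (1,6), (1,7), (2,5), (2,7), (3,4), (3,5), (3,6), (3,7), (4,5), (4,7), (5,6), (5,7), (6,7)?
No (2 vertices have odd degree: {2, 5}; Eulerian circuit requires 0)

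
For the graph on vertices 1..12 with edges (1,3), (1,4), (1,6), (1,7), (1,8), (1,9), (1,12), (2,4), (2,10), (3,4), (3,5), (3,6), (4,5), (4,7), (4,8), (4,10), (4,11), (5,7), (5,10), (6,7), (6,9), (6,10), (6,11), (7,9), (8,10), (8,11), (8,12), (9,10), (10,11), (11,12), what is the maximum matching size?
6 (matching: (1,8), (2,4), (3,6), (5,7), (9,10), (11,12); upper bound floor(n/2) = floor(12/2) = 6)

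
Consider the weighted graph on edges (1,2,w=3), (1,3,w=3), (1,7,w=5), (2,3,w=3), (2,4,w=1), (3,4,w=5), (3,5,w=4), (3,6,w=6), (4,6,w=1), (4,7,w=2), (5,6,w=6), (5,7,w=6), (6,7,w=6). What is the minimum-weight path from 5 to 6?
6 (path: 5 -> 6; weights 6 = 6)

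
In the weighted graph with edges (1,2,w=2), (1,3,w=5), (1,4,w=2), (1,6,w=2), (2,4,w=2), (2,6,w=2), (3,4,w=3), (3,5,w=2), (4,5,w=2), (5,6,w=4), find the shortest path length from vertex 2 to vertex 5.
4 (path: 2 -> 4 -> 5; weights 2 + 2 = 4)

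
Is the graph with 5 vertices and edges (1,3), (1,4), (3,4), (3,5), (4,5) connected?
No, it has 2 components: {1, 3, 4, 5}, {2}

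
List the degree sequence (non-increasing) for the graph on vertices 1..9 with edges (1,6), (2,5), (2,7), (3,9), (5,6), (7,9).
[2, 2, 2, 2, 2, 1, 1, 0, 0] (degrees: deg(1)=1, deg(2)=2, deg(3)=1, deg(4)=0, deg(5)=2, deg(6)=2, deg(7)=2, deg(8)=0, deg(9)=2)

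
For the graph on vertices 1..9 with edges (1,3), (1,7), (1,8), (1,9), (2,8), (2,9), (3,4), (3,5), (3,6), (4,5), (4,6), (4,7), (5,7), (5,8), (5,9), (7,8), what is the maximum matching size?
4 (matching: (1,8), (2,9), (3,6), (4,7); upper bound floor(n/2) = floor(9/2) = 4)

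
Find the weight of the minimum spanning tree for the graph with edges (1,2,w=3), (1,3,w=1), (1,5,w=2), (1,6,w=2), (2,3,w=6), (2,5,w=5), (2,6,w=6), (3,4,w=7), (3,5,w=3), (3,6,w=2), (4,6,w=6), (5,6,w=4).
14 (MST edges: (1,2,w=3), (1,3,w=1), (1,5,w=2), (1,6,w=2), (4,6,w=6); sum of weights 3 + 1 + 2 + 2 + 6 = 14)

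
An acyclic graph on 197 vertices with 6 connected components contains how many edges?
191 (Each of the 6 component trees on V_i vertices has V_i - 1 edges; summing gives V - C = 197 - 6 = 191)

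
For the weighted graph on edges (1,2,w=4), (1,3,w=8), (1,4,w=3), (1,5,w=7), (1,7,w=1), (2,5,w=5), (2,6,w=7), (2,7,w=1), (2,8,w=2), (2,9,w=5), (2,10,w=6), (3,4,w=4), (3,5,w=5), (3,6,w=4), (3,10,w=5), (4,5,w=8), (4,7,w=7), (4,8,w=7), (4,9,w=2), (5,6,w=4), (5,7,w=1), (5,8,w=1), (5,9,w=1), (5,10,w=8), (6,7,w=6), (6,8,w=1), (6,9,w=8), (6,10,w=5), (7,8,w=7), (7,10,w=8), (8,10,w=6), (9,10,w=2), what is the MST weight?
14 (MST edges: (1,7,w=1), (2,7,w=1), (3,4,w=4), (4,9,w=2), (5,7,w=1), (5,8,w=1), (5,9,w=1), (6,8,w=1), (9,10,w=2); sum of weights 1 + 1 + 4 + 2 + 1 + 1 + 1 + 1 + 2 = 14)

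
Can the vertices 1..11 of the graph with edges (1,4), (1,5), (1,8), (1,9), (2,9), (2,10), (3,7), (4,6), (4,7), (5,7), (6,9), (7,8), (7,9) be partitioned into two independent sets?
Yes. Partition: {1, 2, 6, 7, 11}, {3, 4, 5, 8, 9, 10}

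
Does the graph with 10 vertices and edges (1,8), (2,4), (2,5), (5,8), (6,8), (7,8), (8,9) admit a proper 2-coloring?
Yes. Partition: {1, 3, 4, 5, 6, 7, 9, 10}, {2, 8}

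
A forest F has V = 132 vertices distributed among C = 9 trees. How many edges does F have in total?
123 (Each of the 9 component trees on V_i vertices has V_i - 1 edges; summing gives V - C = 132 - 9 = 123)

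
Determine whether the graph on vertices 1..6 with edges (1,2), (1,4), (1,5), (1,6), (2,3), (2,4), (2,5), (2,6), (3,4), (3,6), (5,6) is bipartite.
No (odd cycle of length 3: 6 -> 1 -> 2 -> 6)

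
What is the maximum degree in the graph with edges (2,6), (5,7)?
1 (attained at vertices 2, 5, 6, 7)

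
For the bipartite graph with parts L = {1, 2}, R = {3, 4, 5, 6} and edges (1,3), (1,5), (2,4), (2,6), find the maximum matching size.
2 (matching: (1,5), (2,6); upper bound min(|L|,|R|) = min(2,4) = 2)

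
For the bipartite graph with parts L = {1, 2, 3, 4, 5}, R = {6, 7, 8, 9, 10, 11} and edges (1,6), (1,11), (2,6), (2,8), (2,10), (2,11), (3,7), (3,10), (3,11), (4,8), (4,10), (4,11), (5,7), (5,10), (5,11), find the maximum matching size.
5 (matching: (1,11), (2,6), (3,7), (4,8), (5,10); upper bound min(|L|,|R|) = min(5,6) = 5)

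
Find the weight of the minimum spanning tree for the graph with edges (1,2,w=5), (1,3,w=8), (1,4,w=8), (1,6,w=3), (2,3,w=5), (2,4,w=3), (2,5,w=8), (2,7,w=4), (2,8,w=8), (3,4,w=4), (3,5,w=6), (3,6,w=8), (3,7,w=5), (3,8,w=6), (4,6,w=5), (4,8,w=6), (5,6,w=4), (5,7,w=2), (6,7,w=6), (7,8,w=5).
25 (MST edges: (1,6,w=3), (2,4,w=3), (2,7,w=4), (3,4,w=4), (5,6,w=4), (5,7,w=2), (7,8,w=5); sum of weights 3 + 3 + 4 + 4 + 4 + 2 + 5 = 25)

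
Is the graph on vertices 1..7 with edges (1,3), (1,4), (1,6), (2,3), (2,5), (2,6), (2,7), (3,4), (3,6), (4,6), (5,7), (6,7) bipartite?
No (odd cycle of length 3: 4 -> 1 -> 3 -> 4)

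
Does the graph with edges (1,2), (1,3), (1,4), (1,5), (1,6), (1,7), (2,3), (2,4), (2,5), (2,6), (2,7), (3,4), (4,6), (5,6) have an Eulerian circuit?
No (2 vertices have odd degree: {3, 5}; Eulerian circuit requires 0)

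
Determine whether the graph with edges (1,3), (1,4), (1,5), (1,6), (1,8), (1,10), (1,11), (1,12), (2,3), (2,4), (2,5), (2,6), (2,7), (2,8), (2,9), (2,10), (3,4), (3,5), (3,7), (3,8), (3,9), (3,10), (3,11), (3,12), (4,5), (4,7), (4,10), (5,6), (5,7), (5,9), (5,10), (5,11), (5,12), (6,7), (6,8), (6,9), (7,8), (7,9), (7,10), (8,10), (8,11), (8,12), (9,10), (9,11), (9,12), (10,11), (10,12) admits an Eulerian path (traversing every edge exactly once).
Yes — and in fact it has an Eulerian circuit (the graph is connected and all 12 vertices have even degree)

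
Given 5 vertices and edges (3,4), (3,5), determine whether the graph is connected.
No, it has 3 components: {1}, {2}, {3, 4, 5}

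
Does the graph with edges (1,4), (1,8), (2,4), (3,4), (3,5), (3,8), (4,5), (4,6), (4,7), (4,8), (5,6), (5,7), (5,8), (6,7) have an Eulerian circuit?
No (6 vertices have odd degree: {2, 3, 4, 5, 6, 7}; Eulerian circuit requires 0)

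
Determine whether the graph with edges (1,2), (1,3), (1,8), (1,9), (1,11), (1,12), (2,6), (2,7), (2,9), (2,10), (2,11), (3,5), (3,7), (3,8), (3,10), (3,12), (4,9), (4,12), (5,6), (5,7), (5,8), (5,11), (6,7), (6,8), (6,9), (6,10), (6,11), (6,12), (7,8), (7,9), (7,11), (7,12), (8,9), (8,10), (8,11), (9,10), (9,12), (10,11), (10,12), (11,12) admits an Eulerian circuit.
No (2 vertices have odd degree: {5, 10}; Eulerian circuit requires 0)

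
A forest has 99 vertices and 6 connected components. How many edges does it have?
93 (Each of the 6 component trees on V_i vertices has V_i - 1 edges; summing gives V - C = 99 - 6 = 93)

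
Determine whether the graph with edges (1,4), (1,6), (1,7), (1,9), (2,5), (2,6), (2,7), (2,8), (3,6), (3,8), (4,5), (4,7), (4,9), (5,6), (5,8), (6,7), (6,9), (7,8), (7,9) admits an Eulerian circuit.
Yes (the graph is connected and all 9 vertices have even degree)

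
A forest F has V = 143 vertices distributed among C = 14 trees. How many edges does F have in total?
129 (Each of the 14 component trees on V_i vertices has V_i - 1 edges; summing gives V - C = 143 - 14 = 129)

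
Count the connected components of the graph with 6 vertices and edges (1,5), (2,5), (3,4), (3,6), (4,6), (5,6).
1 (components: {1, 2, 3, 4, 5, 6})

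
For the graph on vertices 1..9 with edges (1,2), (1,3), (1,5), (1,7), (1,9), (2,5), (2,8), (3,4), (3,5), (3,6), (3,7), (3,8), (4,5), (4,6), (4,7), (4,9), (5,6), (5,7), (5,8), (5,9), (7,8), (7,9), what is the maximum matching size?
4 (matching: (2,8), (3,4), (5,6), (7,9); upper bound floor(n/2) = floor(9/2) = 4)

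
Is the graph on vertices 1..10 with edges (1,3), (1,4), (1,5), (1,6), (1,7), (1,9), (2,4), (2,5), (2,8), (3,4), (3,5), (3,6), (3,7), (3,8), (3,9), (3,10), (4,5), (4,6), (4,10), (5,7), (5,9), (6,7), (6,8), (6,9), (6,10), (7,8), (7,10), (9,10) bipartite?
No (odd cycle of length 3: 4 -> 1 -> 3 -> 4)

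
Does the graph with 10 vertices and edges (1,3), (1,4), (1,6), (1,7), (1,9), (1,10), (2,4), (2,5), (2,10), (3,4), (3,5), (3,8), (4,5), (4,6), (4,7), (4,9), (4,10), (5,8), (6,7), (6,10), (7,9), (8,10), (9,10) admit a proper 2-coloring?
No (odd cycle of length 3: 7 -> 1 -> 4 -> 7)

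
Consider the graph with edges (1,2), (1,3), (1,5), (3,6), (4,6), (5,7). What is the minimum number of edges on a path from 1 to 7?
2 (path: 1 -> 5 -> 7, 2 edges)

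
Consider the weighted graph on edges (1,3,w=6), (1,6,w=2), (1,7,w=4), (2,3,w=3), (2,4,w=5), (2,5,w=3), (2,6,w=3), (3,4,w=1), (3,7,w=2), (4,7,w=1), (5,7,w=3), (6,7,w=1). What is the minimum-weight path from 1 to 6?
2 (path: 1 -> 6; weights 2 = 2)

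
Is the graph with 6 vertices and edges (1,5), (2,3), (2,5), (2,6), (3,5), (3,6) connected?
No, it has 2 components: {1, 2, 3, 5, 6}, {4}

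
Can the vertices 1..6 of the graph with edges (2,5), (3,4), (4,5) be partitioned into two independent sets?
Yes. Partition: {1, 2, 4, 6}, {3, 5}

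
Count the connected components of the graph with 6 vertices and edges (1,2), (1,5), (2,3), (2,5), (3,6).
2 (components: {1, 2, 3, 5, 6}, {4})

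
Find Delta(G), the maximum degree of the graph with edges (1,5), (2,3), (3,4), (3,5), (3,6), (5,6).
4 (attained at vertex 3)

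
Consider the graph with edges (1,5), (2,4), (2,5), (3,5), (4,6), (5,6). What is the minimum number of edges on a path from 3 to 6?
2 (path: 3 -> 5 -> 6, 2 edges)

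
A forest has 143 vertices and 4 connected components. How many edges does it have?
139 (Each of the 4 component trees on V_i vertices has V_i - 1 edges; summing gives V - C = 143 - 4 = 139)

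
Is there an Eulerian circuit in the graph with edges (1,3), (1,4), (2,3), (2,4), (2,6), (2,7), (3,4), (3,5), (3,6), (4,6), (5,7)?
No (2 vertices have odd degree: {3, 6}; Eulerian circuit requires 0)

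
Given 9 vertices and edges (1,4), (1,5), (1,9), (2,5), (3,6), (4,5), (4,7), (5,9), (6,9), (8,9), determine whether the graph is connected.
Yes (BFS from 1 visits [1, 4, 5, 9, 7, 2, 6, 8, 3] — all 9 vertices reached)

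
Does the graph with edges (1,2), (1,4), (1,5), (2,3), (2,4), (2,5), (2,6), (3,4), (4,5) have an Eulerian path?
No (4 vertices have odd degree: {1, 2, 5, 6}; Eulerian path requires 0 or 2)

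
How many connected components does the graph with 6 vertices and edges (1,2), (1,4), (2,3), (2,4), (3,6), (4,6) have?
2 (components: {1, 2, 3, 4, 6}, {5})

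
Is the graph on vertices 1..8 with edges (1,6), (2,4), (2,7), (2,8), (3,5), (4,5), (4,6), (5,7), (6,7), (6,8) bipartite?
Yes. Partition: {1, 3, 4, 7, 8}, {2, 5, 6}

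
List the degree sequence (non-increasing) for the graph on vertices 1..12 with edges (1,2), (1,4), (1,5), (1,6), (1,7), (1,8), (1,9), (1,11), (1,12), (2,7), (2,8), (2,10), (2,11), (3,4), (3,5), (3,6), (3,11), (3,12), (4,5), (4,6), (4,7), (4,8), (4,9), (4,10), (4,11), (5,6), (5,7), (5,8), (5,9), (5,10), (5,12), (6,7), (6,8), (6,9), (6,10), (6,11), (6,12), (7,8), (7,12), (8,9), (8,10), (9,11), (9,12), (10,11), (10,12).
[10, 9, 9, 9, 8, 7, 7, 7, 7, 7, 5, 5] (degrees: deg(1)=9, deg(2)=5, deg(3)=5, deg(4)=9, deg(5)=9, deg(6)=10, deg(7)=7, deg(8)=8, deg(9)=7, deg(10)=7, deg(11)=7, deg(12)=7)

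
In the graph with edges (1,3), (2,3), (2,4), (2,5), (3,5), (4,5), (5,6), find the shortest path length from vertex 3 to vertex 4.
2 (path: 3 -> 5 -> 4, 2 edges)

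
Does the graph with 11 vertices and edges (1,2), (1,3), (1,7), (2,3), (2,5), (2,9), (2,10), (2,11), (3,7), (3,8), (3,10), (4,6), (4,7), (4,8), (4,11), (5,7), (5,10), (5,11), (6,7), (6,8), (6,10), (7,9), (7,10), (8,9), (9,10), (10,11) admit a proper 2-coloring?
No (odd cycle of length 3: 2 -> 1 -> 3 -> 2)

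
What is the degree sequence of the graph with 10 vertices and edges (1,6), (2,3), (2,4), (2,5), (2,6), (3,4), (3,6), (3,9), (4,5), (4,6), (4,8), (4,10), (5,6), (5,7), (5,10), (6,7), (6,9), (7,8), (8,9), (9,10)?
[7, 6, 5, 4, 4, 4, 3, 3, 3, 1] (degrees: deg(1)=1, deg(2)=4, deg(3)=4, deg(4)=6, deg(5)=5, deg(6)=7, deg(7)=3, deg(8)=3, deg(9)=4, deg(10)=3)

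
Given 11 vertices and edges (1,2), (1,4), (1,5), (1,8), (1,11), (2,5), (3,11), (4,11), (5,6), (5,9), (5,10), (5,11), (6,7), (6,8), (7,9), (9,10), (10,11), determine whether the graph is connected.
Yes (BFS from 1 visits [1, 2, 4, 5, 8, 11, 6, 9, 10, 3, 7] — all 11 vertices reached)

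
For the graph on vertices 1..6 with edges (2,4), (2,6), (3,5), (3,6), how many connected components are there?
2 (components: {1}, {2, 3, 4, 5, 6})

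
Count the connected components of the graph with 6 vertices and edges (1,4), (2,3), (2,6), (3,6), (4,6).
2 (components: {1, 2, 3, 4, 6}, {5})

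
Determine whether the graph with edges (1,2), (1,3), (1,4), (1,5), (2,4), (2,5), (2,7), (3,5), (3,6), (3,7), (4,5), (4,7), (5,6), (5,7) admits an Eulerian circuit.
Yes (the graph is connected and all 7 vertices have even degree)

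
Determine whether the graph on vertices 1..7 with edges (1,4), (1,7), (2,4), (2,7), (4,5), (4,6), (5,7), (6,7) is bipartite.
Yes. Partition: {1, 2, 3, 5, 6}, {4, 7}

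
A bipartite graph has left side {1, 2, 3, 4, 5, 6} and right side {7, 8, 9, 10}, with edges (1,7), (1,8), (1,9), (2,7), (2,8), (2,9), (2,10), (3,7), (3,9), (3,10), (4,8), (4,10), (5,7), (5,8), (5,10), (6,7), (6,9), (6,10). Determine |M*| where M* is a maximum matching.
4 (matching: (1,9), (2,10), (3,7), (4,8); upper bound min(|L|,|R|) = min(6,4) = 4)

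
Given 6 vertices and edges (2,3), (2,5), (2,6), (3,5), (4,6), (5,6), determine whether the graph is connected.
No, it has 2 components: {1}, {2, 3, 4, 5, 6}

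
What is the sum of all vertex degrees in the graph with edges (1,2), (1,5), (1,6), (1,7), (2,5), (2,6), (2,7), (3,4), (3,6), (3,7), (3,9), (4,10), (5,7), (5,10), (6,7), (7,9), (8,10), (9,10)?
36 (handshake: sum of degrees = 2|E| = 2 x 18 = 36)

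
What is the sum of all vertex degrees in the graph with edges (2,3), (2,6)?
4 (handshake: sum of degrees = 2|E| = 2 x 2 = 4)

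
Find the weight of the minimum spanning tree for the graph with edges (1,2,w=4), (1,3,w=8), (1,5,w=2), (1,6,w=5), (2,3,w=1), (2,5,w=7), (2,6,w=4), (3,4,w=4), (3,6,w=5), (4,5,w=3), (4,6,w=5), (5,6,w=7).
14 (MST edges: (1,2,w=4), (1,5,w=2), (2,3,w=1), (2,6,w=4), (4,5,w=3); sum of weights 4 + 2 + 1 + 4 + 3 = 14)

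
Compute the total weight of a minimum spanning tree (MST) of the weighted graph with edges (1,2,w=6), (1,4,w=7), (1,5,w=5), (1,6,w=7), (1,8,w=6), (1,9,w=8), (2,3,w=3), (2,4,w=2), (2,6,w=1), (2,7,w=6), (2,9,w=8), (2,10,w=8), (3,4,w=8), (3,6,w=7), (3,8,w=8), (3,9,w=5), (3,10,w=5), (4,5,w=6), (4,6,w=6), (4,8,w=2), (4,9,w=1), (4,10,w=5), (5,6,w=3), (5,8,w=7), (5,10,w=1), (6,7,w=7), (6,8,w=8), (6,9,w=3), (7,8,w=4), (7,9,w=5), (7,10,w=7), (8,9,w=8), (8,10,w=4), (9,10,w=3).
22 (MST edges: (1,5,w=5), (2,3,w=3), (2,4,w=2), (2,6,w=1), (4,8,w=2), (4,9,w=1), (5,6,w=3), (5,10,w=1), (7,8,w=4); sum of weights 5 + 3 + 2 + 1 + 2 + 1 + 3 + 1 + 4 = 22)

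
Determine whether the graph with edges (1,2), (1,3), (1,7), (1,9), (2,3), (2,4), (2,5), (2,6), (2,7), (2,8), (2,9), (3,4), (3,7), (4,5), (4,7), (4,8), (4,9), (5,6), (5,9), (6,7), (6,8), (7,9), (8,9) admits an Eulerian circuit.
Yes (the graph is connected and all 9 vertices have even degree)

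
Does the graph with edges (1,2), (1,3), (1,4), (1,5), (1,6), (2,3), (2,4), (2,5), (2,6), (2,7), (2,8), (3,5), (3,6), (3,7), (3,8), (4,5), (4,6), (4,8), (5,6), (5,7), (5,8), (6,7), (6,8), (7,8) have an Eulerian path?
No (6 vertices have odd degree: {1, 2, 4, 5, 6, 7}; Eulerian path requires 0 or 2)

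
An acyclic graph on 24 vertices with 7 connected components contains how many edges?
17 (Each of the 7 component trees on V_i vertices has V_i - 1 edges; summing gives V - C = 24 - 7 = 17)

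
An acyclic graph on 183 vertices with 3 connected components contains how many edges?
180 (Each of the 3 component trees on V_i vertices has V_i - 1 edges; summing gives V - C = 183 - 3 = 180)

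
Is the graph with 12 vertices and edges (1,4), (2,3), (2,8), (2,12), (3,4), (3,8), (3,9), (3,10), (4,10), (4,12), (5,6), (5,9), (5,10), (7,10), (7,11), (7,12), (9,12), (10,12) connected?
Yes (BFS from 1 visits [1, 4, 3, 10, 12, 2, 8, 9, 5, 7, 6, 11] — all 12 vertices reached)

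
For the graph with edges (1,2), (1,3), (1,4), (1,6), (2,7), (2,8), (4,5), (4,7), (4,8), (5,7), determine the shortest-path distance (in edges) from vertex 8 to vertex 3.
3 (path: 8 -> 2 -> 1 -> 3, 3 edges)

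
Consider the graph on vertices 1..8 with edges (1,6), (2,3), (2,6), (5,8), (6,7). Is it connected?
No, it has 3 components: {1, 2, 3, 6, 7}, {4}, {5, 8}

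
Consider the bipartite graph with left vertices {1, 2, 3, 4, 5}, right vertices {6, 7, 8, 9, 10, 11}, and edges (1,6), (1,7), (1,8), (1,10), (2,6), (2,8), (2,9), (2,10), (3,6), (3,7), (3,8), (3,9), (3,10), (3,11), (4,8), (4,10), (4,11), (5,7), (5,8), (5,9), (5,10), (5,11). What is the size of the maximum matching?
5 (matching: (1,10), (2,9), (3,11), (4,8), (5,7); upper bound min(|L|,|R|) = min(5,6) = 5)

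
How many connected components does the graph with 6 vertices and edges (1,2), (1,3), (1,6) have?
3 (components: {1, 2, 3, 6}, {4}, {5})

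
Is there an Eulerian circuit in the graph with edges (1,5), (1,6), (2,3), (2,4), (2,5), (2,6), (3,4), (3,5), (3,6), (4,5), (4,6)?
Yes (the graph is connected and all 6 vertices have even degree)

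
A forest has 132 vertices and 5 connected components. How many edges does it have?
127 (Each of the 5 component trees on V_i vertices has V_i - 1 edges; summing gives V - C = 132 - 5 = 127)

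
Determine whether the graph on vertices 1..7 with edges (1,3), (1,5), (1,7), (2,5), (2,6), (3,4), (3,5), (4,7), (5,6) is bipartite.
No (odd cycle of length 3: 5 -> 1 -> 3 -> 5)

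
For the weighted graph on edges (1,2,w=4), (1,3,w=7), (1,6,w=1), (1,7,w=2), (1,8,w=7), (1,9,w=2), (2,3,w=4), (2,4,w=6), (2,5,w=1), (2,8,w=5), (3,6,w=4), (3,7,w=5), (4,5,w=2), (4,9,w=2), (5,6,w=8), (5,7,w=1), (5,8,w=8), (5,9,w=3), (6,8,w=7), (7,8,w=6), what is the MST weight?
18 (MST edges: (1,6,w=1), (1,7,w=2), (1,9,w=2), (2,3,w=4), (2,5,w=1), (2,8,w=5), (4,5,w=2), (5,7,w=1); sum of weights 1 + 2 + 2 + 4 + 1 + 5 + 2 + 1 = 18)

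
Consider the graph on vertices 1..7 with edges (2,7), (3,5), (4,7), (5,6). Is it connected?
No, it has 3 components: {1}, {2, 4, 7}, {3, 5, 6}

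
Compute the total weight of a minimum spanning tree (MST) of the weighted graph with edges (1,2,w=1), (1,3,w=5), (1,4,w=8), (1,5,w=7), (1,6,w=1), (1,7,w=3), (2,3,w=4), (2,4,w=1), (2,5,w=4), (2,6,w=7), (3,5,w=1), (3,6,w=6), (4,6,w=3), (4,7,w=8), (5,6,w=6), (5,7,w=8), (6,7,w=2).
10 (MST edges: (1,2,w=1), (1,6,w=1), (2,3,w=4), (2,4,w=1), (3,5,w=1), (6,7,w=2); sum of weights 1 + 1 + 4 + 1 + 1 + 2 = 10)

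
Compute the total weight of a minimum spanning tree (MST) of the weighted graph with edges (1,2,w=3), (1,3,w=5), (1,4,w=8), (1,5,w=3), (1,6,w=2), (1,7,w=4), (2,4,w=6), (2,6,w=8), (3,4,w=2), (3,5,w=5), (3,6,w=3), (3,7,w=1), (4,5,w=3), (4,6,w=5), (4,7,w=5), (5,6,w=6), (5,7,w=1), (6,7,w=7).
12 (MST edges: (1,2,w=3), (1,5,w=3), (1,6,w=2), (3,4,w=2), (3,7,w=1), (5,7,w=1); sum of weights 3 + 3 + 2 + 2 + 1 + 1 = 12)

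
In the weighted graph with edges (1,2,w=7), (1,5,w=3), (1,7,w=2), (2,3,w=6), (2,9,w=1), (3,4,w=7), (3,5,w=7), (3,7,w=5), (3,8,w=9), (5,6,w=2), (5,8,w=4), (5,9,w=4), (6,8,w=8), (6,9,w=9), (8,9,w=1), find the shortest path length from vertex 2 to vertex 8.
2 (path: 2 -> 9 -> 8; weights 1 + 1 = 2)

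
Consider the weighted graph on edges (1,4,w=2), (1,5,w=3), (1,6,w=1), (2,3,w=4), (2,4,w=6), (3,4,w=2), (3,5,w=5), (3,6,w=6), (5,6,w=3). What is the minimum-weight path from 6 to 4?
3 (path: 6 -> 1 -> 4; weights 1 + 2 = 3)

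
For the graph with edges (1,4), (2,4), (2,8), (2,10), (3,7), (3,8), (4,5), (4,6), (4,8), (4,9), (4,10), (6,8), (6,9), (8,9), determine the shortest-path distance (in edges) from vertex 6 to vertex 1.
2 (path: 6 -> 4 -> 1, 2 edges)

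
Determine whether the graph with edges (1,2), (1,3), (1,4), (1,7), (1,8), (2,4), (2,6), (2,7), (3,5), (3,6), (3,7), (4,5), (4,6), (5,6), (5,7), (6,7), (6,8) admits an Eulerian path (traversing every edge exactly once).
Yes (the graph is connected and exactly 2 vertices have odd degree: {1, 7}; any Eulerian path must start and end at those)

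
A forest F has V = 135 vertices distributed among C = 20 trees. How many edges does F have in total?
115 (Each of the 20 component trees on V_i vertices has V_i - 1 edges; summing gives V - C = 135 - 20 = 115)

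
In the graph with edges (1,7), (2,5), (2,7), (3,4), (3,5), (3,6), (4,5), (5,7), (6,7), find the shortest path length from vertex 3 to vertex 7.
2 (path: 3 -> 6 -> 7, 2 edges)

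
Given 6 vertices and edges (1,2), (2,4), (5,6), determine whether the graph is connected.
No, it has 3 components: {1, 2, 4}, {3}, {5, 6}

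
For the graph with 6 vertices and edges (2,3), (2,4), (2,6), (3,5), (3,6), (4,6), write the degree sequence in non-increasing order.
[3, 3, 3, 2, 1, 0] (degrees: deg(1)=0, deg(2)=3, deg(3)=3, deg(4)=2, deg(5)=1, deg(6)=3)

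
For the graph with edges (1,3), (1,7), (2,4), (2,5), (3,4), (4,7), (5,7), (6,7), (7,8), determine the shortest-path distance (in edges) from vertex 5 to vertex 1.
2 (path: 5 -> 7 -> 1, 2 edges)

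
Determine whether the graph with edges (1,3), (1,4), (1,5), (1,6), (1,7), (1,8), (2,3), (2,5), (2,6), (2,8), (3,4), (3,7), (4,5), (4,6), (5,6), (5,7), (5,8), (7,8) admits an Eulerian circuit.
Yes (the graph is connected and all 8 vertices have even degree)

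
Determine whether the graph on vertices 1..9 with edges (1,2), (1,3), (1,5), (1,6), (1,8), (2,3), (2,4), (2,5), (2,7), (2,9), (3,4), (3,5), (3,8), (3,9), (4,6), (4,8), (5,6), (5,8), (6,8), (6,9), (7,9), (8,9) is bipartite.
No (odd cycle of length 3: 2 -> 1 -> 5 -> 2)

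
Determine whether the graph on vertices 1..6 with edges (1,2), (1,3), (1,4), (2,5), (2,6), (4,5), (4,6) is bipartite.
Yes. Partition: {1, 5, 6}, {2, 3, 4}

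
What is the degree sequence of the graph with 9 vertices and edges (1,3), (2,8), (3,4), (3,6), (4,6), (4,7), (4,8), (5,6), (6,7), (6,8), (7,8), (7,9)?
[5, 4, 4, 4, 3, 1, 1, 1, 1] (degrees: deg(1)=1, deg(2)=1, deg(3)=3, deg(4)=4, deg(5)=1, deg(6)=5, deg(7)=4, deg(8)=4, deg(9)=1)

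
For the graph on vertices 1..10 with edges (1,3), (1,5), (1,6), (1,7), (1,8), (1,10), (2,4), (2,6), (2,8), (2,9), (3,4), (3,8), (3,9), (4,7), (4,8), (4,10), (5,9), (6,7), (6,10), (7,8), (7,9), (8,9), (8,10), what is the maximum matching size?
5 (matching: (1,5), (2,9), (3,8), (4,10), (6,7); upper bound floor(n/2) = floor(10/2) = 5)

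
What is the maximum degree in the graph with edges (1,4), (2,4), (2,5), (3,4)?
3 (attained at vertex 4)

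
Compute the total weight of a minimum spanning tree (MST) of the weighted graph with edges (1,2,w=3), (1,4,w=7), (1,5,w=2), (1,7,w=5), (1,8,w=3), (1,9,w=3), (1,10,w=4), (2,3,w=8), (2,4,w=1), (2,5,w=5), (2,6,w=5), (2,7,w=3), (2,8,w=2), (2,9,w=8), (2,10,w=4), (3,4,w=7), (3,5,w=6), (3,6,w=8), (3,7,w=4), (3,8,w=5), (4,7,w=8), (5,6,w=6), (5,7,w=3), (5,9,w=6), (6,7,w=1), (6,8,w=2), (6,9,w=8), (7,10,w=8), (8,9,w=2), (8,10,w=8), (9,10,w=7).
21 (MST edges: (1,5,w=2), (1,9,w=3), (1,10,w=4), (2,4,w=1), (2,8,w=2), (3,7,w=4), (6,7,w=1), (6,8,w=2), (8,9,w=2); sum of weights 2 + 3 + 4 + 1 + 2 + 4 + 1 + 2 + 2 = 21)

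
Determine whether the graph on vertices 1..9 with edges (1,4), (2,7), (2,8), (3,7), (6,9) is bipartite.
Yes. Partition: {1, 2, 3, 5, 9}, {4, 6, 7, 8}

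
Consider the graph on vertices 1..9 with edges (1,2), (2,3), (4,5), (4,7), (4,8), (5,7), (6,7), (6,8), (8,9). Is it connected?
No, it has 2 components: {1, 2, 3}, {4, 5, 6, 7, 8, 9}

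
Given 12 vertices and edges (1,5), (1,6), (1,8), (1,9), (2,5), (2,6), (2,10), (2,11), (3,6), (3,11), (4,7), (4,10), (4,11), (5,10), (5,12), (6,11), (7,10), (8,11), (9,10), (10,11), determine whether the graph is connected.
Yes (BFS from 1 visits [1, 5, 6, 8, 9, 2, 10, 12, 3, 11, 4, 7] — all 12 vertices reached)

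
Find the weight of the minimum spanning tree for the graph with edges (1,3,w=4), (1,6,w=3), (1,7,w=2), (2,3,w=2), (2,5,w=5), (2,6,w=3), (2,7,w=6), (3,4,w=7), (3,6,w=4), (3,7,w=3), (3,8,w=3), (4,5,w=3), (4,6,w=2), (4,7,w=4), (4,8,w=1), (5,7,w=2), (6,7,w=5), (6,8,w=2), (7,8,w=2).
14 (MST edges: (1,7,w=2), (2,3,w=2), (2,6,w=3), (4,6,w=2), (4,8,w=1), (5,7,w=2), (7,8,w=2); sum of weights 2 + 2 + 3 + 2 + 1 + 2 + 2 = 14)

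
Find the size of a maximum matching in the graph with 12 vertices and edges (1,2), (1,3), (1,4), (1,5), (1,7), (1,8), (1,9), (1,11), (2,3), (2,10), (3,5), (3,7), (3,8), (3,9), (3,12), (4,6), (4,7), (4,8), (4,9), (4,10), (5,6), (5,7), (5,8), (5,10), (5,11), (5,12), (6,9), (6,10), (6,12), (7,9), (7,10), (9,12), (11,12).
6 (matching: (1,2), (3,7), (4,9), (5,8), (6,10), (11,12); upper bound floor(n/2) = floor(12/2) = 6)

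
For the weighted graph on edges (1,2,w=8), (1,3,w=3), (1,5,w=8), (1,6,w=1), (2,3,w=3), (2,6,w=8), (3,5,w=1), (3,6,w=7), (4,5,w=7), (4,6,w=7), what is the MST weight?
15 (MST edges: (1,3,w=3), (1,6,w=1), (2,3,w=3), (3,5,w=1), (4,5,w=7); sum of weights 3 + 1 + 3 + 1 + 7 = 15)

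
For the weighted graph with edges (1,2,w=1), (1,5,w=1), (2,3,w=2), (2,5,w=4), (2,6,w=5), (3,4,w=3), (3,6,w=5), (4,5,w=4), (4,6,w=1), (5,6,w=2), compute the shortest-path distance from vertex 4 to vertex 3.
3 (path: 4 -> 3; weights 3 = 3)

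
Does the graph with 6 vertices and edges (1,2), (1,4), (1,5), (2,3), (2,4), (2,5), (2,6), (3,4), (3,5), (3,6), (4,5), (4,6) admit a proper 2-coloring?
No (odd cycle of length 3: 5 -> 1 -> 2 -> 5)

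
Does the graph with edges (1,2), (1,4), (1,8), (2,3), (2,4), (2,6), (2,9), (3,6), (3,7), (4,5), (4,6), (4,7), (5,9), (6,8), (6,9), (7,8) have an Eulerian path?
No (8 vertices have odd degree: {1, 2, 3, 4, 6, 7, 8, 9}; Eulerian path requires 0 or 2)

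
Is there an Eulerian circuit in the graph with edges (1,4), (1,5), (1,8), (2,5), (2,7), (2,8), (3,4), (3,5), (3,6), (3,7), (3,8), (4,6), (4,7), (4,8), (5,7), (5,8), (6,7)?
No (8 vertices have odd degree: {1, 2, 3, 4, 5, 6, 7, 8}; Eulerian circuit requires 0)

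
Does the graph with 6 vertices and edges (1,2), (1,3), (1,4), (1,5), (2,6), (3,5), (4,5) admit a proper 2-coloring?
No (odd cycle of length 3: 4 -> 1 -> 5 -> 4)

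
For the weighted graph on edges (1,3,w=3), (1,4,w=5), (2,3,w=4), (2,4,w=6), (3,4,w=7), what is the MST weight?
12 (MST edges: (1,3,w=3), (1,4,w=5), (2,3,w=4); sum of weights 3 + 5 + 4 = 12)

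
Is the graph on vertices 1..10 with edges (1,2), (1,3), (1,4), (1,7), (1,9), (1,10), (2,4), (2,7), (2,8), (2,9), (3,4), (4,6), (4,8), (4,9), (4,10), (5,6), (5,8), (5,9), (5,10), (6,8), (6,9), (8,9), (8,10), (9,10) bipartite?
No (odd cycle of length 3: 3 -> 1 -> 4 -> 3)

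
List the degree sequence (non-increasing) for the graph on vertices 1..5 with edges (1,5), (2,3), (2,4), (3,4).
[2, 2, 2, 1, 1] (degrees: deg(1)=1, deg(2)=2, deg(3)=2, deg(4)=2, deg(5)=1)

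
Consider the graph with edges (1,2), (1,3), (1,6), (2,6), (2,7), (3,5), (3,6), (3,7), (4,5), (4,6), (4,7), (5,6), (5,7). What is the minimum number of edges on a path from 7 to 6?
2 (path: 7 -> 2 -> 6, 2 edges)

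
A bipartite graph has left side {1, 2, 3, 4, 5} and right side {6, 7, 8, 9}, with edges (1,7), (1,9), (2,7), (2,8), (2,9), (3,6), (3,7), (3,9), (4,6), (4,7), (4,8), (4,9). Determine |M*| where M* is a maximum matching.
4 (matching: (1,9), (2,8), (3,7), (4,6); upper bound min(|L|,|R|) = min(5,4) = 4)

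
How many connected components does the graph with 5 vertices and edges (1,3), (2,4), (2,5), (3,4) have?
1 (components: {1, 2, 3, 4, 5})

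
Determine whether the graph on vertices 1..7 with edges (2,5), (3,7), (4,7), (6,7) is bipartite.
Yes. Partition: {1, 2, 3, 4, 6}, {5, 7}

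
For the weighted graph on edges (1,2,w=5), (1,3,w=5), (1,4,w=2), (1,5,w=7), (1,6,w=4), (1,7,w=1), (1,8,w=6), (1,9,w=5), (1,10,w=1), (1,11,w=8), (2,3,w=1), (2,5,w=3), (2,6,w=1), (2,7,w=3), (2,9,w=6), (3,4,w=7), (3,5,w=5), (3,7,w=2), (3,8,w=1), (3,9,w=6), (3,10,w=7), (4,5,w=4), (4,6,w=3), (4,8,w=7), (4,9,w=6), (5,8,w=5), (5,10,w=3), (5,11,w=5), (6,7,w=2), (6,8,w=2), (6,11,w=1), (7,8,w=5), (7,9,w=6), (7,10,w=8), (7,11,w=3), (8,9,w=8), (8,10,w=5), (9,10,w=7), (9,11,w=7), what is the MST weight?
18 (MST edges: (1,4,w=2), (1,7,w=1), (1,9,w=5), (1,10,w=1), (2,3,w=1), (2,5,w=3), (2,6,w=1), (3,7,w=2), (3,8,w=1), (6,11,w=1); sum of weights 2 + 1 + 5 + 1 + 1 + 3 + 1 + 2 + 1 + 1 = 18)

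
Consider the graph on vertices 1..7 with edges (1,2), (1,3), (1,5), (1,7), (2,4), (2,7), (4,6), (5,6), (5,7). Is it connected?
Yes (BFS from 1 visits [1, 2, 3, 5, 7, 4, 6] — all 7 vertices reached)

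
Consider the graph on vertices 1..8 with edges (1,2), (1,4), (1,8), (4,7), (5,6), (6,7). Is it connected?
No, it has 2 components: {1, 2, 4, 5, 6, 7, 8}, {3}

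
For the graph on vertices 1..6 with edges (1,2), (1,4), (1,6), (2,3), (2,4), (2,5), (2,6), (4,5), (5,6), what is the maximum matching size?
3 (matching: (1,4), (2,3), (5,6); upper bound floor(n/2) = floor(6/2) = 3)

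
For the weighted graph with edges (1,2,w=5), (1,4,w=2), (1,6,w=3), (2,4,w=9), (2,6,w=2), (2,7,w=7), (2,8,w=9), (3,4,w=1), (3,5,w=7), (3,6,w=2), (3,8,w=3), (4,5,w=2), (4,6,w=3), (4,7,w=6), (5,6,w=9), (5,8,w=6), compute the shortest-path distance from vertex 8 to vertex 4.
4 (path: 8 -> 3 -> 4; weights 3 + 1 = 4)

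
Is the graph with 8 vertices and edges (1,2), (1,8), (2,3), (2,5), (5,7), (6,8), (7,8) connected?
No, it has 2 components: {1, 2, 3, 5, 6, 7, 8}, {4}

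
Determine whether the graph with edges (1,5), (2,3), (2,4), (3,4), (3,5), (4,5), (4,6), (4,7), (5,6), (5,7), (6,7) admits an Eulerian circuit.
No (6 vertices have odd degree: {1, 3, 4, 5, 6, 7}; Eulerian circuit requires 0)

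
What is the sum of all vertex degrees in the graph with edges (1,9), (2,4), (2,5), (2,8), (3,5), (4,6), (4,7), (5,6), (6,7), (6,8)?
20 (handshake: sum of degrees = 2|E| = 2 x 10 = 20)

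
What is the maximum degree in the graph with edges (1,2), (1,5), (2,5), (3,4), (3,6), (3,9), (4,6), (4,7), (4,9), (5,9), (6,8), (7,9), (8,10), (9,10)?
5 (attained at vertex 9)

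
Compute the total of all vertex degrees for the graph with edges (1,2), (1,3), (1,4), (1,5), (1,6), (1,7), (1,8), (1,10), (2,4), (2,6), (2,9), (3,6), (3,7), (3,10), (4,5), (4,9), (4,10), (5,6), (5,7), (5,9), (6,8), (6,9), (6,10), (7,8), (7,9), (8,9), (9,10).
54 (handshake: sum of degrees = 2|E| = 2 x 27 = 54)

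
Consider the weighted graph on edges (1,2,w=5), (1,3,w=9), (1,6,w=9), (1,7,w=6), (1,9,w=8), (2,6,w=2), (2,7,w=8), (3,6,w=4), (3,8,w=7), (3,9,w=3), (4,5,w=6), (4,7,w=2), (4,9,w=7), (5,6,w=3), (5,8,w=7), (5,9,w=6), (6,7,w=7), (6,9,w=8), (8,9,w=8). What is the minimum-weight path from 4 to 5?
6 (path: 4 -> 5; weights 6 = 6)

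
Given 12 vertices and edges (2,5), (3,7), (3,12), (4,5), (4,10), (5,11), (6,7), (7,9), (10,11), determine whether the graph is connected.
No, it has 4 components: {1}, {2, 4, 5, 10, 11}, {3, 6, 7, 9, 12}, {8}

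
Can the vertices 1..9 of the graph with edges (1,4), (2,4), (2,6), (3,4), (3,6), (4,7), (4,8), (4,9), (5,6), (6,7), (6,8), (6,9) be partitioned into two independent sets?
Yes. Partition: {1, 2, 3, 5, 7, 8, 9}, {4, 6}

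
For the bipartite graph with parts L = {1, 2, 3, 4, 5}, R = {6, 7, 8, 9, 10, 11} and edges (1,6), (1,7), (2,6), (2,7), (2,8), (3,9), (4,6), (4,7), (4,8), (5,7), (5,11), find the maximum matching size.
5 (matching: (1,7), (2,8), (3,9), (4,6), (5,11); upper bound min(|L|,|R|) = min(5,6) = 5)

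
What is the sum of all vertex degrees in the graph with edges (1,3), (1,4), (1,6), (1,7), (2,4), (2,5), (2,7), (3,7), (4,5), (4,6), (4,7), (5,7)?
24 (handshake: sum of degrees = 2|E| = 2 x 12 = 24)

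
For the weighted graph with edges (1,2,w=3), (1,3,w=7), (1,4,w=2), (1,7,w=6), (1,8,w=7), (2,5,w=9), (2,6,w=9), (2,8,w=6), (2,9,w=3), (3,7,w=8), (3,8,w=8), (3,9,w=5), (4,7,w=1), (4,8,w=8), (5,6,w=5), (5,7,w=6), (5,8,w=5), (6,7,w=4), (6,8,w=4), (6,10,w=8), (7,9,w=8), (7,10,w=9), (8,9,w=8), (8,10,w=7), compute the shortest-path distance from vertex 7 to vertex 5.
6 (path: 7 -> 5; weights 6 = 6)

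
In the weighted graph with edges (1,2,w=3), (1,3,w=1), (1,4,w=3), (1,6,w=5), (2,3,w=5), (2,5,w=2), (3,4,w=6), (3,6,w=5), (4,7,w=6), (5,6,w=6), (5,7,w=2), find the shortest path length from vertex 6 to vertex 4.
8 (path: 6 -> 1 -> 4; weights 5 + 3 = 8)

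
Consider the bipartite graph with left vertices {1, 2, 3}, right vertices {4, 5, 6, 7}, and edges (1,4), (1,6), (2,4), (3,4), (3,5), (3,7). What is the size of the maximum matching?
3 (matching: (1,6), (2,4), (3,7); upper bound min(|L|,|R|) = min(3,4) = 3)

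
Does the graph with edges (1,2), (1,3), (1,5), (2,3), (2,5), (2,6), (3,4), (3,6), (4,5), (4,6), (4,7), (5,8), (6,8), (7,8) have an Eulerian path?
Yes (the graph is connected and exactly 2 vertices have odd degree: {1, 8}; any Eulerian path must start and end at those)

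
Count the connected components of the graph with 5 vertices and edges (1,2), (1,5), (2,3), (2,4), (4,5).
1 (components: {1, 2, 3, 4, 5})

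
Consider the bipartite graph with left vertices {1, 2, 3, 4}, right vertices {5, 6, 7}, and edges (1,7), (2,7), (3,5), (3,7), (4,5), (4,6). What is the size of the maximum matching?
3 (matching: (1,7), (3,5), (4,6); upper bound min(|L|,|R|) = min(4,3) = 3)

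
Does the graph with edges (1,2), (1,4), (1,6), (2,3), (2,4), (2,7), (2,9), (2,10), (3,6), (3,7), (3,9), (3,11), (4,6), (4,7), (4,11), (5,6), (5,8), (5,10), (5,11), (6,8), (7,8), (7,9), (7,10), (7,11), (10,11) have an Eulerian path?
No (8 vertices have odd degree: {1, 3, 4, 6, 7, 8, 9, 11}; Eulerian path requires 0 or 2)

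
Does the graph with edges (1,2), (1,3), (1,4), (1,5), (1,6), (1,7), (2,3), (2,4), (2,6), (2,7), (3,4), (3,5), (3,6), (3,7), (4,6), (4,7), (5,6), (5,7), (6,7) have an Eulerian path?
Yes (the graph is connected and exactly 2 vertices have odd degree: {2, 4}; any Eulerian path must start and end at those)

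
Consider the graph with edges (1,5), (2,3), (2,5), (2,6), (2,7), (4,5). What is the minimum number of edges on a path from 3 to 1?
3 (path: 3 -> 2 -> 5 -> 1, 3 edges)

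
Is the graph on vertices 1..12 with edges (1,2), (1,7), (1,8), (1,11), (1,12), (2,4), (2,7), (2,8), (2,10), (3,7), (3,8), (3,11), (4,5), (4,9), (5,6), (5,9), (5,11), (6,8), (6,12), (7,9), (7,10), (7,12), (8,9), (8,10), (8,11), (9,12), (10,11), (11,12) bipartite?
No (odd cycle of length 3: 12 -> 1 -> 11 -> 12)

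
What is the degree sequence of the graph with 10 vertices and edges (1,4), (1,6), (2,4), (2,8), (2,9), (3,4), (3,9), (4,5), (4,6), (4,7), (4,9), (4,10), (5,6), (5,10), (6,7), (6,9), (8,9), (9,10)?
[8, 6, 5, 3, 3, 3, 2, 2, 2, 2] (degrees: deg(1)=2, deg(2)=3, deg(3)=2, deg(4)=8, deg(5)=3, deg(6)=5, deg(7)=2, deg(8)=2, deg(9)=6, deg(10)=3)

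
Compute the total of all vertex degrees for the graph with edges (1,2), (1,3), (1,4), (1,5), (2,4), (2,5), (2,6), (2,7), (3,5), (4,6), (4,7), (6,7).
24 (handshake: sum of degrees = 2|E| = 2 x 12 = 24)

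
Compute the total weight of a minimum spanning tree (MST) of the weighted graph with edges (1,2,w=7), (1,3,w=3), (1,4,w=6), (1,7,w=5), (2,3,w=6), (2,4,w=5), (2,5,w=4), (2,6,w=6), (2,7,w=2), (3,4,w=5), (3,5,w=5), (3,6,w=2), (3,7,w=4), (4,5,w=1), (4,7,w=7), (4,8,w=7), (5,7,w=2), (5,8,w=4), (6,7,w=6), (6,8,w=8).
18 (MST edges: (1,3,w=3), (2,7,w=2), (3,6,w=2), (3,7,w=4), (4,5,w=1), (5,7,w=2), (5,8,w=4); sum of weights 3 + 2 + 2 + 4 + 1 + 2 + 4 = 18)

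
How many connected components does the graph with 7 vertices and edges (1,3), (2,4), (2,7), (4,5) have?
3 (components: {1, 3}, {2, 4, 5, 7}, {6})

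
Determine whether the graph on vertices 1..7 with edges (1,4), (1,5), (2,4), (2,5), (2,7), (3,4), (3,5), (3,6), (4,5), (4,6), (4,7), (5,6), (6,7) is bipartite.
No (odd cycle of length 3: 5 -> 1 -> 4 -> 5)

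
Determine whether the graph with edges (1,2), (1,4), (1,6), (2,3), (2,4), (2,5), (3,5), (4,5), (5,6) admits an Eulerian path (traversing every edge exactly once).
Yes (the graph is connected and exactly 2 vertices have odd degree: {1, 4}; any Eulerian path must start and end at those)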